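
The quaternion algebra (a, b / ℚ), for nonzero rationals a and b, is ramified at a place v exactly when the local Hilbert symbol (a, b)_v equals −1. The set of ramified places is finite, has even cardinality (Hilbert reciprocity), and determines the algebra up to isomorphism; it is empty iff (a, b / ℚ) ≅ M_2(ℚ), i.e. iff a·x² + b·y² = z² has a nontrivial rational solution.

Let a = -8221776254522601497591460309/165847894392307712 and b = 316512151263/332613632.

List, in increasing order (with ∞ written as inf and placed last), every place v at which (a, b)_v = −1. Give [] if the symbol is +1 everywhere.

Mod squares: a ≡ -4522, b ≡ 13566. Check v ∈ {∞, 2, 3, 7, 11, 13, 17, 19, 23, 31}.
v=2: v_2(a)=-35, v_2(b)=-11; units ≡ 3, 7 (mod 8); ε·ε+αω+βω = 1·1+-35·0+-11·1 ≡ 0  ⇒  (a,b)_2 = +1.
v=∞: -4522 < 0 and 13566 > 0  ⇒  (a,b)_∞ = +1.
v=11: a=11^0·(≡6), b=11^2·(≡1) mod 11; (6|11)=-1, (1|11)=+1; (−1)^{0·2·5}·(-1)^2·(+1)^0 = +1.
v=17: a=17^3·(≡11), b=17^1·(≡16) mod 17; (11|17)=-1, (16|17)=+1; (−1)^{3·1·8}·(-1)^1·(+1)^3 = -1.
v=19: a=19^3·(≡6), b=19^1·(≡11) mod 19; (6|19)=+1, (11|19)=+1; (−1)^{3·1·9}·(+1)^1·(+1)^3 = -1.
v=23: a=23^4·(≡1), b=23^2·(≡14) mod 23; (1|23)=+1, (14|23)=-1; (−1)^{4·2·11}·(+1)^2·(-1)^4 = +1.
v=31: a=31^0·(≡5), b=31^-2·(≡25) mod 31; (5|31)=+1, (25|31)=+1; (−1)^{0·-2·15}·(+1)^-2·(+1)^0 = +1.
v=13: a=13^-6·(≡2), b=13^-2·(≡8) mod 13; (2|13)=-1, (8|13)=-1; (−1)^{-6·-2·6}·(-1)^-2·(-1)^-6 = +1.
v=3: a=3^26·(≡2), b=3^7·(≡1) mod 3; (2|3)=-1, (1|3)=+1; (−1)^{26·7·1}·(-1)^7·(+1)^26 = -1.
v=7: a=7^3·(≡6), b=7^1·(≡3) mod 7; (6|7)=-1, (3|7)=-1; (−1)^{3·1·3}·(-1)^1·(-1)^3 = -1.
|Ram(-4522, 13566)| = 4, even; anisotropic at {3, 7, 17, 19}.

[3, 7, 17, 19]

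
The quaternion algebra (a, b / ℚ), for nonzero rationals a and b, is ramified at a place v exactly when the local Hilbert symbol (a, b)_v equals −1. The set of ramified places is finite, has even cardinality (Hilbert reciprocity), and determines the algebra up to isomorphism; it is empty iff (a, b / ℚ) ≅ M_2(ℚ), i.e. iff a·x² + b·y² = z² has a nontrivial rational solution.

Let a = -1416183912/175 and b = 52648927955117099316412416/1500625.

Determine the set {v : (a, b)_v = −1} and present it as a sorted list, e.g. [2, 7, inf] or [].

[11, 17, 29, 31]

(a, b) ≡ (-30596566, 6409) mod (ℚ^×)²; places V = {2, 3, 5, 7, 11, 13, 17, 29, 31, ∞}.
(a,b)_2: α=3, β=18; u≡5, v≡1 (mod 8); ε(u)ε(v)=0·0, αω(v)=3·0, βω(u)=18·1; sum ≡ 0  ⇒  +1.
(a,b)_29: α=1, u≡13; β=3, v≡12 (mod 29); (13|29)=+1, (12|29)=-1; sign (−1)^0·+1^3·-1^1 = -1.
(a,b)_∞: sgn(-30596566)=−, sgn(6409)=+, so +1.
(a,b)_3: α=4, u≡2; β=8, v≡1 (mod 3); (2|3)=-1, (1|3)=+1; sign (−1)^0·-1^8·+1^4 = +1.
(a,b)_31: α=1, u≡24; β=2, v≡30 (mod 31); (24|31)=-1, (30|31)=-1; sign (−1)^0·-1^2·-1^1 = -1.
(a,b)_5: α=-2, u≡4; β=-4, v≡1 (mod 5); (4|5)=+1, (1|5)=+1; sign (−1)^0·+1^-4·+1^-2 = +1.
(a,b)_11: α=1, u≡3; β=2, v≡2 (mod 11); (3|11)=+1, (2|11)=-1; sign (−1)^0·+1^2·-1^1 = -1.
(a,b)_17: α=1, u≡9; β=3, v≡11 (mod 17); (9|17)=+1, (11|17)=-1; sign (−1)^0·+1^3·-1^1 = -1.
(a,b)_7: α=-1, u≡1; β=-4, v≡4 (mod 7); (1|7)=+1, (4|7)=+1; sign (−1)^0·+1^-4·+1^-1 = +1.
(a,b)_13: α=1, u≡12; β=3, v≡9 (mod 13); (12|13)=+1, (9|13)=+1; sign (−1)^0·+1^3·+1^1 = +1.
Ram(-30596566, 6409) = {11, 17, 29, 31}; no ℚ_11-point on the conic.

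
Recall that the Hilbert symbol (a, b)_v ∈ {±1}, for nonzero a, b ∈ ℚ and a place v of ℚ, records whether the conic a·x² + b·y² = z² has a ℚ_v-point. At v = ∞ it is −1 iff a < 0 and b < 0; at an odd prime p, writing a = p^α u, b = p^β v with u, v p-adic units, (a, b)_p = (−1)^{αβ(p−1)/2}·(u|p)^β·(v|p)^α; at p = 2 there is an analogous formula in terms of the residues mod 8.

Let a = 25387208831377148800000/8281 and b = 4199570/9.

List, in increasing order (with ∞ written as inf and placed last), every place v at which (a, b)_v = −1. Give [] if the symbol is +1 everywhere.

[2, 23]

(a, b) ≡ (408595, 4370) mod (ℚ^×)²; places V = {2, 3, 5, 7, 11, 13, 17, 19, 23, 31, ∞}.
(a,b)_19: α=3, u≡16; β=1, v≡13 (mod 19); (16|19)=+1, (13|19)=-1; sign (−1)^1·+1^1·-1^3 = +1.
(a,b)_11: α=1, u≡5; β=0, v≡5 (mod 11); (5|11)=+1, (5|11)=+1; sign (−1)^0·+1^0·+1^1 = +1.
(a,b)_13: α=-2, u≡6; β=0, v≡7 (mod 13); (6|13)=-1, (7|13)=-1; sign (−1)^0·-1^0·-1^-2 = +1.
(a,b)_2: α=10, β=1; u≡3, v≡1 (mod 8); ε(u)ε(v)=1·0, αω(v)=10·0, βω(u)=1·1; sum ≡ 1  ⇒  -1.
(a,b)_3: α=0, u≡1; β=-2, v≡2 (mod 3); (1|3)=+1, (2|3)=-1; sign (−1)^0·+1^-2·-1^0 = +1.
(a,b)_17: α=1, u≡5; β=0, v≡1 (mod 17); (5|17)=-1, (1|17)=+1; sign (−1)^0·-1^0·+1^1 = +1.
(a,b)_5: α=5, u≡1; β=1, v≡1 (mod 5); (1|5)=+1, (1|5)=+1; sign (−1)^0·+1^1·+1^5 = +1.
(a,b)_7: α=-2, u≡5; β=0, v≡2 (mod 7); (5|7)=-1, (2|7)=+1; sign (−1)^0·-1^0·+1^-2 = +1.
(a,b)_23: α=5, u≡9; β=1, v≡12 (mod 23); (9|23)=+1, (12|23)=+1; sign (−1)^1·+1^1·+1^5 = -1.
(a,b)_∞: sgn(408595)=+, sgn(4370)=+, so +1.
(a,b)_31: α=2, u≡12; β=2, v≡24 (mod 31); (12|31)=-1, (24|31)=-1; sign (−1)^0·-1^2·-1^2 = +1.
(408595, 4370 / ℚ) ramifies at {2, 23}: a division algebra.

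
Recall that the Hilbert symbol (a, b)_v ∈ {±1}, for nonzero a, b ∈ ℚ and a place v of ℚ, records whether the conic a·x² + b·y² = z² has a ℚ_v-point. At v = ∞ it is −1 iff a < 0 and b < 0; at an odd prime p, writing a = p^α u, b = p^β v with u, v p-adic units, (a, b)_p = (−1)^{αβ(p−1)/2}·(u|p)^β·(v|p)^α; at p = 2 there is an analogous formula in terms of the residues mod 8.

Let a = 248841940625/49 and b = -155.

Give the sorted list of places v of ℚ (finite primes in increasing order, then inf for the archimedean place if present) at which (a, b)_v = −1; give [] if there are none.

[31, 47]

(a, b) ≡ (414305, -155) mod (ℚ^×)²; places V = {2, 5, 7, 31, 41, 43, 47, ∞}.
(a,b)_43: α=1, u≡22; β=0, v≡17 (mod 43); (22|43)=-1, (17|43)=+1; sign (−1)^0·-1^0·+1^1 = +1.
(a,b)_∞: sgn(414305)=+, sgn(-155)=−, so +1.
(a,b)_5: α=5, u≡4; β=1, v≡4 (mod 5); (4|5)=+1, (4|5)=+1; sign (−1)^0·+1^1·+1^5 = +1.
(a,b)_7: α=-2, u≡5; β=0, v≡6 (mod 7); (5|7)=-1, (6|7)=-1; sign (−1)^0·-1^0·-1^-2 = +1.
(a,b)_2: α=0, β=0; u≡1, v≡5 (mod 8); ε(u)ε(v)=0·0, αω(v)=0·1, βω(u)=0·0; sum ≡ 0  ⇒  +1.
(a,b)_31: α=2, u≡11; β=1, v≡26 (mod 31); (11|31)=-1, (26|31)=-1; sign (−1)^0·-1^1·-1^2 = -1.
(a,b)_41: α=1, u≡38; β=0, v≡9 (mod 41); (38|41)=-1, (9|41)=+1; sign (−1)^0·-1^0·+1^1 = +1.
(a,b)_47: α=1, u≡15; β=0, v≡33 (mod 47); (15|47)=-1, (33|47)=-1; sign (−1)^0·-1^0·-1^1 = -1.
|Ram(414305, -155)| = 2, even; anisotropic at {31, 47}.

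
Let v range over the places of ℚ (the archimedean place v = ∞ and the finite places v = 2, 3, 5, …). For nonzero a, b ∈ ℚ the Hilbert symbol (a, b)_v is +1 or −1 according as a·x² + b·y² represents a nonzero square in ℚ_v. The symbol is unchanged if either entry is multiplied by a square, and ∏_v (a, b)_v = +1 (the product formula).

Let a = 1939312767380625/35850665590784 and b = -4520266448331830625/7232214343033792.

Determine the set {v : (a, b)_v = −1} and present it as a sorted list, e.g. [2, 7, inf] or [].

(a, b) ≡ (51051, -7) mod (ℚ^×)²; places V = {2, 3, 5, 7, 11, 13, 17, 23, 41, 43, 53, ∞}.
(a,b)_∞: sgn(51051)=+, sgn(-7)=−, so +1.
(a,b)_3: α=5, u≡1; β=4, v≡2 (mod 3); (1|3)=+1, (2|3)=-1; sign (−1)^0·+1^4·-1^5 = -1.
(a,b)_5: α=4, u≡1; β=4, v≡3 (mod 5); (1|5)=+1, (3|5)=-1; sign (−1)^0·+1^4·-1^4 = +1.
(a,b)_17: α=3, u≡6; β=2, v≡7 (mod 17); (6|17)=-1, (7|17)=-1; sign (−1)^0·-1^2·-1^3 = -1.
(a,b)_53: α=0, u≡3; β=-2, v≡52 (mod 53); (3|53)=-1, (52|53)=+1; sign (−1)^0·-1^-2·+1^0 = +1.
(a,b)_41: α=-2, u≡6; β=-2, v≡14 (mod 41); (6|41)=-1, (14|41)=-1; sign (−1)^0·-1^-2·-1^-2 = +1.
(a,b)_11: α=-1, u≡6; β=2, v≡9 (mod 11); (6|11)=-1, (9|11)=+1; sign (−1)^0·-1^2·+1^-1 = +1.
(a,b)_2: α=-20, β=-6; u≡3, v≡1 (mod 8); ε(u)ε(v)=1·0, αω(v)=-20·0, βω(u)=-6·1; sum ≡ 0  ⇒  +1.
(a,b)_13: α=5, u≡3; β=6, v≡5 (mod 13); (3|13)=+1, (5|13)=-1; sign (−1)^0·+1^6·-1^5 = -1.
(a,b)_7: α=1, u≡5; β=-1, v≡6 (mod 7); (5|7)=-1, (6|7)=-1; sign (−1)^1·-1^-1·-1^1 = -1.
(a,b)_43: α=-2, u≡1; β=-4, v≡38 (mod 43); (1|43)=+1, (38|43)=+1; sign (−1)^0·+1^-4·+1^-2 = +1.
(a,b)_23: α=0, u≡5; β=2, v≡3 (mod 23); (5|23)=-1, (3|23)=+1; sign (−1)^0·-1^2·+1^0 = +1.
Ram(51051, -7) = {3, 7, 13, 17}; no ℚ_3-point on the conic.

[3, 7, 13, 17]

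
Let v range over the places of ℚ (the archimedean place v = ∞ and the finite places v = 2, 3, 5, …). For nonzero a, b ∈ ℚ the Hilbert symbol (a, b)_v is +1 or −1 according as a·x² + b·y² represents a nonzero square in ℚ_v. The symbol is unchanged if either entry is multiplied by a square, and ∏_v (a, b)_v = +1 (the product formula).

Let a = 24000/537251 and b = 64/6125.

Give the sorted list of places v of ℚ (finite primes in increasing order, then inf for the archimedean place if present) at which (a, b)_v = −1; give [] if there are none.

[3, 5]

Mod squares: a ≡ 165, b ≡ 5. Check v ∈ {∞, 2, 3, 5, 7, 11, 13, 17}.
v=11: a=11^-1·(≡9), b=11^0·(≡1) mod 11; (9|11)=+1, (1|11)=+1; (−1)^{-1·0·5}·(+1)^0·(+1)^-1 = +1.
v=13: a=13^-2·(≡4), b=13^0·(≡6) mod 13; (4|13)=+1, (6|13)=-1; (−1)^{-2·0·6}·(+1)^0·(-1)^-2 = +1.
v=5: a=5^3·(≡2), b=5^-3·(≡1) mod 5; (2|5)=-1, (1|5)=+1; (−1)^{3·-3·2}·(-1)^-3·(+1)^3 = -1.
v=2: v_2(a)=6, v_2(b)=6; units ≡ 5, 5 (mod 8); ε·ε+αω+βω = 0·0+6·1+6·1 ≡ 0  ⇒  (a,b)_2 = +1.
v=∞: 165 > 0 and 5 > 0  ⇒  (a,b)_∞ = +1.
v=7: a=7^0·(≡4), b=7^-2·(≡6) mod 7; (4|7)=+1, (6|7)=-1; (−1)^{0·-2·3}·(+1)^-2·(-1)^0 = +1.
v=3: a=3^1·(≡1), b=3^0·(≡2) mod 3; (1|3)=+1, (2|3)=-1; (−1)^{1·0·1}·(+1)^0·(-1)^1 = -1.
v=17: a=17^-2·(≡5), b=17^0·(≡6) mod 17; (5|17)=-1, (6|17)=-1; (−1)^{-2·0·8}·(-1)^0·(-1)^-2 = +1.
(165, 5 / ℚ) ramifies at {3, 5}: a division algebra.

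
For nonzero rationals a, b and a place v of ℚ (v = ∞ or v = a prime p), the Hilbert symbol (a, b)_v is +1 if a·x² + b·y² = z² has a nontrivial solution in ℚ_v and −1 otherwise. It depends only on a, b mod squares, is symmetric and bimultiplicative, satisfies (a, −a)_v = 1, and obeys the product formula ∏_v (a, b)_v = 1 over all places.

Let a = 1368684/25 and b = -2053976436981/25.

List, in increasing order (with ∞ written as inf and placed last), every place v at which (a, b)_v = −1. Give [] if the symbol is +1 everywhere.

Mod squares: a ≡ 38019, b ≡ -29. Check v ∈ {∞, 2, 3, 5, 7, 19, 23, 29}.
v=3: a=3^3·(≡1), b=3^2·(≡1) mod 3; (1|3)=+1, (1|3)=+1; (−1)^{3·2·1}·(+1)^2·(+1)^3 = +1.
v=5: a=5^-2·(≡4), b=5^-2·(≡4) mod 5; (4|5)=+1, (4|5)=+1; (−1)^{-2·-2·2}·(+1)^-2·(+1)^-2 = +1.
v=29: a=29^1·(≡4), b=29^3·(≡6) mod 29; (4|29)=+1, (6|29)=+1; (−1)^{1·3·14}·(+1)^3·(+1)^1 = +1.
v=7: a=7^0·(≡4), b=7^2·(≡6) mod 7; (4|7)=+1, (6|7)=-1; (−1)^{0·2·3}·(+1)^2·(-1)^0 = +1.
v=19: a=19^1·(≡17), b=19^2·(≡5) mod 19; (17|19)=+1, (5|19)=+1; (−1)^{1·2·9}·(+1)^2·(+1)^1 = +1.
v=2: v_2(a)=2, v_2(b)=0; units ≡ 3, 3 (mod 8); ε·ε+αω+βω = 1·1+2·1+0·1 ≡ 1  ⇒  (a,b)_2 = -1.
v=23: a=23^1·(≡15), b=23^2·(≡11) mod 23; (15|23)=-1, (11|23)=-1; (−1)^{1·2·11}·(-1)^2·(-1)^1 = -1.
v=∞: 38019 > 0 and -29 < 0  ⇒  (a,b)_∞ = +1.
Ram(38019, -29) = {2, 23}; no ℚ_2-point on the conic.

[2, 23]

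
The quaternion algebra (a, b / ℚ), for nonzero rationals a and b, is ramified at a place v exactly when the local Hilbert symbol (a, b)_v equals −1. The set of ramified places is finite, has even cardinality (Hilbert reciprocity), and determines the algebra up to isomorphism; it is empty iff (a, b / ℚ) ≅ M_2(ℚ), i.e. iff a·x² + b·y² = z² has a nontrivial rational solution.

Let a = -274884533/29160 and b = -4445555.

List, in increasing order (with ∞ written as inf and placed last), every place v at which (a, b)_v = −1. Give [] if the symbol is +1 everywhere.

[2, 7, 23, 31, 43, inf]

(a, b) ≡ (-62930, -4445555) mod (ℚ^×)²; places V = {2, 3, 5, 7, 11, 19, 23, 29, 31, 43, ∞}.
(a,b)_7: α=1, u≡5; β=0, v≡5 (mod 7); (5|7)=-1, (5|7)=-1; sign (−1)^0·-1^0·-1^1 = -1.
(a,b)_19: α=2, u≡17; β=0, v≡8 (mod 19); (17|19)=+1, (8|19)=-1; sign (−1)^0·+1^0·-1^2 = +1.
(a,b)_31: α=1, u≡20; β=1, v≡1 (mod 31); (20|31)=+1, (1|31)=+1; sign (−1)^1·+1^1·+1^1 = -1.
(a,b)_43: α=0, u≡39; β=1, v≡30 (mod 43); (39|43)=-1, (30|43)=-1; sign (−1)^0·-1^1·-1^0 = -1.
(a,b)_11: α=2, u≡9; β=0, v≡7 (mod 11); (9|11)=+1, (7|11)=-1; sign (−1)^0·+1^0·-1^2 = +1.
(a,b)_2: α=-3, β=0; u≡7, v≡5 (mod 8); ε(u)ε(v)=1·0, αω(v)=-3·1, βω(u)=0·0; sum ≡ 1  ⇒  -1.
(a,b)_3: α=-6, u≡1; β=0, v≡1 (mod 3); (1|3)=+1, (1|3)=+1; sign (−1)^0·+1^0·+1^-6 = +1.
(a,b)_23: α=0, u≡14; β=1, v≡7 (mod 23); (14|23)=-1, (7|23)=-1; sign (−1)^0·-1^1·-1^0 = -1.
(a,b)_5: α=-1, u≡1; β=1, v≡4 (mod 5); (1|5)=+1, (4|5)=+1; sign (−1)^0·+1^1·+1^-1 = +1.
(a,b)_29: α=1, u≡7; β=1, v≡28 (mod 29); (7|29)=+1, (28|29)=+1; sign (−1)^0·+1^1·+1^1 = +1.
(a,b)_∞: sgn(-62930)=−, sgn(-4445555)=−, so -1.
|Ram(-62930, -4445555)| = 6, even; anisotropic at {2, 7, 23, 31, 43, ∞}.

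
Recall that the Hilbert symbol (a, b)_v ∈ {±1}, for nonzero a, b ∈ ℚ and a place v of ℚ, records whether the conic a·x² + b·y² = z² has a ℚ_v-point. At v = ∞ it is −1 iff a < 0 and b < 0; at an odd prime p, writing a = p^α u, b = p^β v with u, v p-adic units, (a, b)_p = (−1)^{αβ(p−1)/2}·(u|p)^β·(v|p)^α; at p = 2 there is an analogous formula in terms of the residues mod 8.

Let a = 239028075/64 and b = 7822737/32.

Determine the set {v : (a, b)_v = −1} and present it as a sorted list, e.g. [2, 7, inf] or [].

[2, 17]

(a, b) ≡ (1062347, 193154) mod (ℚ^×)²; places V = {2, 3, 5, 11, 13, 17, 19, 23, ∞}.
(a,b)_13: α=1, u≡9; β=1, v≡3 (mod 13); (9|13)=+1, (3|13)=+1; sign (−1)^0·+1^1·+1^1 = +1.
(a,b)_19: α=1, u≡18; β=1, v≡17 (mod 19); (18|19)=-1, (17|19)=+1; sign (−1)^1·-1^1·+1^1 = +1.
(a,b)_17: α=1, u≡1; β=1, v≡6 (mod 17); (1|17)=+1, (6|17)=-1; sign (−1)^0·+1^1·-1^1 = -1.
(a,b)_11: α=1, u≡2; β=0, v≡1 (mod 11); (2|11)=-1, (1|11)=+1; sign (−1)^0·-1^0·+1^1 = +1.
(a,b)_3: α=2, u≡2; β=4, v≡2 (mod 3); (2|3)=-1, (2|3)=-1; sign (−1)^0·-1^4·-1^2 = +1.
(a,b)_2: α=-6, β=-5; u≡3, v≡1 (mod 8); ε(u)ε(v)=1·0, αω(v)=-6·0, βω(u)=-5·1; sum ≡ 1  ⇒  -1.
(a,b)_5: α=2, u≡2; β=0, v≡1 (mod 5); (2|5)=-1, (1|5)=+1; sign (−1)^0·-1^0·+1^2 = +1.
(a,b)_∞: sgn(1062347)=+, sgn(193154)=+, so +1.
(a,b)_23: α=1, u≡5; β=1, v≡2 (mod 23); (5|23)=-1, (2|23)=+1; sign (−1)^1·-1^1·+1^1 = +1.
(1062347, 193154 / ℚ) ramifies at {2, 17}: a division algebra.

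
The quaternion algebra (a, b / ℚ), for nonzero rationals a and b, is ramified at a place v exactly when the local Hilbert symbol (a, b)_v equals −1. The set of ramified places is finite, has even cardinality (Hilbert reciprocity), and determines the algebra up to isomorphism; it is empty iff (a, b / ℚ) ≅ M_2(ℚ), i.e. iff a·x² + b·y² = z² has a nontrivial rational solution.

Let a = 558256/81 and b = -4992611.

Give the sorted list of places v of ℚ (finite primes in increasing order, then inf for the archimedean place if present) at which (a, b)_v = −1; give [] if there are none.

[17, 23]

(a, b) ≡ (34891, -4992611) mod (ℚ^×)²; places V = {2, 3, 13, 17, 19, 23, 29, 37, 41, ∞}.
(a,b)_37: α=1, u≡20; β=0, v≡21 (mod 37); (20|37)=-1, (21|37)=+1; sign (−1)^0·-1^0·+1^1 = +1.
(a,b)_13: α=0, u≡12; β=1, v≡12 (mod 13); (12|13)=+1, (12|13)=+1; sign (−1)^0·+1^1·+1^0 = +1.
(a,b)_3: α=-4, u≡1; β=0, v≡1 (mod 3); (1|3)=+1, (1|3)=+1; sign (−1)^0·+1^0·+1^-4 = +1.
(a,b)_∞: sgn(34891)=+, sgn(-4992611)=−, so +1.
(a,b)_29: α=0, u≡28; β=1, v≡14 (mod 29); (28|29)=+1, (14|29)=-1; sign (−1)^0·+1^1·-1^0 = +1.
(a,b)_2: α=4, β=0; u≡3, v≡5 (mod 8); ε(u)ε(v)=1·0, αω(v)=4·1, βω(u)=0·1; sum ≡ 0  ⇒  +1.
(a,b)_19: α=0, u≡11; β=1, v≡1 (mod 19); (11|19)=+1, (1|19)=+1; sign (−1)^0·+1^1·+1^0 = +1.
(a,b)_17: α=0, u≡6; β=1, v≡9 (mod 17); (6|17)=-1, (9|17)=+1; sign (−1)^0·-1^1·+1^0 = -1.
(a,b)_41: α=1, u≡37; β=1, v≡40 (mod 41); (37|41)=+1, (40|41)=+1; sign (−1)^0·+1^1·+1^1 = +1.
(a,b)_23: α=1, u≡14; β=0, v≡22 (mod 23); (14|23)=-1, (22|23)=-1; sign (−1)^0·-1^0·-1^1 = -1.
|Ram(34891, -4992611)| = 2, even; anisotropic at {17, 23}.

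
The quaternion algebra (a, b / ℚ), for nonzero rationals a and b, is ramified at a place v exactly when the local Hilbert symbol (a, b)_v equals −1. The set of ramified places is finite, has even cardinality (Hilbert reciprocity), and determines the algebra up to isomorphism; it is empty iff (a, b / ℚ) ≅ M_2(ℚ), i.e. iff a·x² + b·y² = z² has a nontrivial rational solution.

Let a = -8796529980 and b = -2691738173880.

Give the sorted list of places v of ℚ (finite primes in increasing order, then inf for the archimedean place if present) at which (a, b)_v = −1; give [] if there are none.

(a, b) ≡ (-17255, -2030) mod (ℚ^×)²; places V = {2, 3, 5, 7, 17, 29, ∞}.
(a,b)_2: α=2, β=3; u≡1, v≡1 (mod 8); ε(u)ε(v)=0·0, αω(v)=2·0, βω(u)=3·0; sum ≡ 0  ⇒  +1.
(a,b)_29: α=1, u≡12; β=1, v≡18 (mod 29); (12|29)=-1, (18|29)=-1; sign (−1)^0·-1^1·-1^1 = +1.
(a,b)_3: α=2, u≡1; β=4, v≡1 (mod 3); (1|3)=+1, (1|3)=+1; sign (−1)^0·+1^4·+1^2 = +1.
(a,b)_17: α=3, u≡14; β=4, v≡14 (mod 17); (14|17)=-1, (14|17)=-1; sign (−1)^0·-1^4·-1^3 = -1.
(a,b)_5: α=1, u≡4; β=1, v≡4 (mod 5); (4|5)=+1, (4|5)=+1; sign (−1)^0·+1^1·+1^1 = +1.
(a,b)_∞: sgn(-17255)=−, sgn(-2030)=−, so -1.
(a,b)_7: α=3, u≡5; β=3, v≡4 (mod 7); (5|7)=-1, (4|7)=+1; sign (−1)^1·-1^3·+1^3 = +1.
|Ram(-17255, -2030)| = 2, even; anisotropic at {17, ∞}.

[17, inf]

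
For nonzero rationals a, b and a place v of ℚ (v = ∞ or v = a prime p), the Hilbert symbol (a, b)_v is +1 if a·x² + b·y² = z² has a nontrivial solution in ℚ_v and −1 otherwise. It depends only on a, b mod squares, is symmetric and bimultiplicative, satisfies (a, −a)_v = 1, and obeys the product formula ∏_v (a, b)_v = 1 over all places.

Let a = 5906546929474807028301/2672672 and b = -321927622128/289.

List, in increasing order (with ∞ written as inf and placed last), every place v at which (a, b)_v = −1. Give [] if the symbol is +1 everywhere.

(a, b) ≡ (9338, -7) mod (ℚ^×)²; places V = {2, 3, 7, 17, 23, 29, 37, ∞}.
(a,b)_29: α=1, u≡26; β=0, v≡5 (mod 29); (26|29)=-1, (5|29)=+1; sign (−1)^0·-1^0·+1^1 = +1.
(a,b)_7: α=5, u≡1; β=3, v≡6 (mod 7); (1|7)=+1, (6|7)=-1; sign (−1)^1·+1^3·-1^5 = +1.
(a,b)_2: α=-5, β=4; u≡5, v≡1 (mod 8); ε(u)ε(v)=0·0, αω(v)=-5·0, βω(u)=4·1; sum ≡ 0  ⇒  +1.
(a,b)_17: α=-4, u≡7; β=-2, v≡5 (mod 17); (7|17)=-1, (5|17)=-1; sign (−1)^0·-1^-2·-1^-4 = +1.
(a,b)_3: α=12, u≡2; β=4, v≡2 (mod 3); (2|3)=-1, (2|3)=-1; sign (−1)^0·-1^4·-1^12 = +1.
(a,b)_37: α=4, u≡2; β=2, v≡21 (mod 37); (2|37)=-1, (21|37)=+1; sign (−1)^0·-1^2·+1^4 = +1.
(a,b)_23: α=3, u≡14; β=2, v≡13 (mod 23); (14|23)=-1, (13|23)=+1; sign (−1)^0·-1^2·+1^3 = +1.
(a,b)_∞: sgn(9338)=+, sgn(-7)=−, so +1.
Every local symbol is +1, so the conic 9338·x² + -7·y² = z² has ℚ_v-points for all v and hence a ℚ-point; (a, b / ℚ) ≅ M_2(ℚ).

[]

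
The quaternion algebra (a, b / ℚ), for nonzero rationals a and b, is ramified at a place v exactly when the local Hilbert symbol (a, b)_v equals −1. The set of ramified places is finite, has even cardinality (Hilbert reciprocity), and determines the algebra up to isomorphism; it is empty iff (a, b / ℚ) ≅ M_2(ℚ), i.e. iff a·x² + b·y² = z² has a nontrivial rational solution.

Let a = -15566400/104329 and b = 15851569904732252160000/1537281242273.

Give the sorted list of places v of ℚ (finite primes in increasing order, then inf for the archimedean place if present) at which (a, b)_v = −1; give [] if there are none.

(a, b) ≡ (-1081, 18377) mod (ℚ^×)²; places V = {2, 3, 5, 7, 17, 19, 23, 41, 47, ∞}.
(a,b)_3: α=2, u≡2; β=6, v≡2 (mod 3); (2|3)=-1, (2|3)=-1; sign (−1)^0·-1^6·-1^2 = +1.
(a,b)_2: α=6, β=14; u≡7, v≡1 (mod 8); ε(u)ε(v)=1·0, αω(v)=6·0, βω(u)=14·0; sum ≡ 0  ⇒  +1.
(a,b)_23: α=1, u≡21; β=3, v≡15 (mod 23); (21|23)=-1, (15|23)=-1; sign (−1)^1·-1^3·-1^1 = -1.
(a,b)_41: α=0, u≡11; β=2, v≡36 (mod 41); (11|41)=-1, (36|41)=+1; sign (−1)^0·-1^2·+1^0 = +1.
(a,b)_19: α=-2, u≡18; β=-4, v≡6 (mod 19); (18|19)=-1, (6|19)=+1; sign (−1)^0·-1^-4·+1^-2 = +1.
(a,b)_7: α=0, u≡4; β=-4, v≡4 (mod 7); (4|7)=+1, (4|7)=+1; sign (−1)^0·+1^-4·+1^0 = +1.
(a,b)_17: α=-2, u≡6; β=-3, v≡14 (mod 17); (6|17)=-1, (14|17)=-1; sign (−1)^0·-1^-3·-1^-2 = -1.
(a,b)_5: α=2, u≡1; β=4, v≡2 (mod 5); (1|5)=+1, (2|5)=-1; sign (−1)^0·+1^4·-1^2 = +1.
(a,b)_∞: sgn(-1081)=−, sgn(18377)=+, so +1.
(a,b)_47: α=1, u≡12; β=3, v≡10 (mod 47); (12|47)=+1, (10|47)=-1; sign (−1)^1·+1^3·-1^1 = +1.
Ram(-1081, 18377) = {17, 23}; no ℚ_17-point on the conic.

[17, 23]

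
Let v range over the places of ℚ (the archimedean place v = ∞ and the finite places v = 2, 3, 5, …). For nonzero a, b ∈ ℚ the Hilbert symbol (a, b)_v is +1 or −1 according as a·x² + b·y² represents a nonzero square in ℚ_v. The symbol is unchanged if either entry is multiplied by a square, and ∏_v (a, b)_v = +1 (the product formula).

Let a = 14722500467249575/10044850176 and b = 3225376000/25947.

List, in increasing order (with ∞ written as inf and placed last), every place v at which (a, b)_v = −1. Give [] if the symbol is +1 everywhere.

[2, 5, 7, 17]

Mod squares: a ≡ 7, b ≡ 255. Check v ∈ {∞, 2, 3, 5, 7, 11, 13, 17, 29, 31}.
v=2: v_2(a)=-14, v_2(b)=8; units ≡ 7, 7 (mod 8); ε·ε+αω+βω = 1·1+-14·0+8·0 ≡ 1  ⇒  (a,b)_2 = -1.
v=11: a=11^4·(≡2), b=11^2·(≡7) mod 11; (2|11)=-1, (7|11)=-1; (−1)^{4·2·5}·(-1)^2·(-1)^4 = +1.
v=17: a=17^2·(≡11), b=17^1·(≡2) mod 17; (11|17)=-1, (2|17)=+1; (−1)^{2·1·8}·(-1)^1·(+1)^2 = -1.
v=29: a=29^-2·(≡9), b=29^0·(≡7) mod 29; (9|29)=+1, (7|29)=+1; (−1)^{-2·0·14}·(+1)^0·(+1)^-2 = +1.
v=5: a=5^2·(≡3), b=5^3·(≡4) mod 5; (3|5)=-1, (4|5)=+1; (−1)^{2·3·2}·(-1)^3·(+1)^2 = -1.
v=7: a=7^7·(≡1), b=7^2·(≡5) mod 7; (1|7)=+1, (5|7)=-1; (−1)^{7·2·3}·(+1)^2·(-1)^7 = -1.
v=∞: 7 > 0 and 255 > 0  ⇒  (a,b)_∞ = +1.
v=31: a=31^0·(≡19), b=31^-2·(≡7) mod 31; (19|31)=+1, (7|31)=+1; (−1)^{0·-2·15}·(+1)^-2·(+1)^0 = +1.
v=3: a=3^-6·(≡1), b=3^-3·(≡1) mod 3; (1|3)=+1, (1|3)=+1; (−1)^{-6·-3·1}·(+1)^-3·(+1)^-6 = +1.
v=13: a=13^2·(≡5), b=13^0·(≡11) mod 13; (5|13)=-1, (11|13)=-1; (−1)^{2·0·6}·(-1)^0·(-1)^2 = +1.
(7, 255 / ℚ) ramifies at {2, 5, 7, 17}: a division algebra.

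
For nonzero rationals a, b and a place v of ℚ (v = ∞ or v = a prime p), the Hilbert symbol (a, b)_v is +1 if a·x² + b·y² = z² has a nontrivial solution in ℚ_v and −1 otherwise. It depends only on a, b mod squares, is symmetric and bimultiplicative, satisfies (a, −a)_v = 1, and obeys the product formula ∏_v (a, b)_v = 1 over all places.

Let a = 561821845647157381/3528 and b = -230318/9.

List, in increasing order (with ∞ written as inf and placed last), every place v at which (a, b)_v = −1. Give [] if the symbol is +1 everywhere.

[2, 19]

(a, b) ≡ (92378, -638) mod (ℚ^×)²; places V = {2, 3, 7, 11, 13, 17, 19, 29, ∞}.
(a,b)_2: α=-3, β=1; u≡5, v≡1 (mod 8); ε(u)ε(v)=0·0, αω(v)=-3·0, βω(u)=1·1; sum ≡ 1  ⇒  -1.
(a,b)_17: α=1, u≡7; β=0, v≡13 (mod 17); (7|17)=-1, (13|17)=+1; sign (−1)^0·-1^0·+1^1 = +1.
(a,b)_13: α=3, u≡11; β=0, v≡9 (mod 13); (11|13)=-1, (9|13)=+1; sign (−1)^0·-1^0·+1^3 = +1.
(a,b)_11: α=3, u≡5; β=1, v≡8 (mod 11); (5|11)=+1, (8|11)=-1; sign (−1)^1·+1^1·-1^3 = +1.
(a,b)_29: α=6, u≡9; β=1, v≡23 (mod 29); (9|29)=+1, (23|29)=+1; sign (−1)^0·+1^1·+1^6 = +1.
(a,b)_7: α=-2, u≡3; β=0, v≡5 (mod 7); (3|7)=-1, (5|7)=-1; sign (−1)^0·-1^0·-1^-2 = +1.
(a,b)_3: α=-2, u≡2; β=-2, v≡1 (mod 3); (2|3)=-1, (1|3)=+1; sign (−1)^0·-1^-2·+1^-2 = +1.
(a,b)_19: α=1, u≡6; β=2, v≡3 (mod 19); (6|19)=+1, (3|19)=-1; sign (−1)^0·+1^2·-1^1 = -1.
(a,b)_∞: sgn(92378)=+, sgn(-638)=−, so +1.
Ram(92378, -638) = {2, 19}; no ℚ_2-point on the conic.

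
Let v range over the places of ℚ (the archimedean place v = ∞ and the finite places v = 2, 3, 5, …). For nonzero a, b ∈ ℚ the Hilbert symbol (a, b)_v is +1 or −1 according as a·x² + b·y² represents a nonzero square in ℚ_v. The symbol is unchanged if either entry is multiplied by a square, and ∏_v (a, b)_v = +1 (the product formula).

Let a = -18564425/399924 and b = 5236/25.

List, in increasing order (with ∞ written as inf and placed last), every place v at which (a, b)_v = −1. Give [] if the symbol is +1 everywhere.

[7, 11]

(a, b) ≡ (-357, 1309) mod (ℚ^×)²; places V = {2, 3, 5, 7, 11, 17, 19, 23, ∞}.
(a,b)_∞: sgn(-357)=−, sgn(1309)=+, so +1.
(a,b)_17: α=1, u≡13; β=1, v≡13 (mod 17); (13|17)=+1, (13|17)=+1; sign (−1)^0·+1^1·+1^1 = +1.
(a,b)_23: α=-2, u≡7; β=0, v≡19 (mod 23); (7|23)=-1, (19|23)=-1; sign (−1)^0·-1^0·-1^-2 = +1.
(a,b)_5: α=2, u≡2; β=-2, v≡1 (mod 5); (2|5)=-1, (1|5)=+1; sign (−1)^0·-1^-2·+1^2 = +1.
(a,b)_2: α=-2, β=2; u≡3, v≡5 (mod 8); ε(u)ε(v)=1·0, αω(v)=-2·1, βω(u)=2·1; sum ≡ 0  ⇒  +1.
(a,b)_19: α=2, u≡7; β=0, v≡5 (mod 19); (7|19)=+1, (5|19)=+1; sign (−1)^0·+1^0·+1^2 = +1.
(a,b)_3: α=-3, u≡1; β=0, v≡1 (mod 3); (1|3)=+1, (1|3)=+1; sign (−1)^0·+1^0·+1^-3 = +1.
(a,b)_7: α=-1, u≡6; β=1, v≡5 (mod 7); (6|7)=-1, (5|7)=-1; sign (−1)^1·-1^1·-1^-1 = -1.
(a,b)_11: α=2, u≡10; β=1, v≡1 (mod 11); (10|11)=-1, (1|11)=+1; sign (−1)^0·-1^1·+1^2 = -1.
|Ram(-357, 1309)| = 2, even; anisotropic at {7, 11}.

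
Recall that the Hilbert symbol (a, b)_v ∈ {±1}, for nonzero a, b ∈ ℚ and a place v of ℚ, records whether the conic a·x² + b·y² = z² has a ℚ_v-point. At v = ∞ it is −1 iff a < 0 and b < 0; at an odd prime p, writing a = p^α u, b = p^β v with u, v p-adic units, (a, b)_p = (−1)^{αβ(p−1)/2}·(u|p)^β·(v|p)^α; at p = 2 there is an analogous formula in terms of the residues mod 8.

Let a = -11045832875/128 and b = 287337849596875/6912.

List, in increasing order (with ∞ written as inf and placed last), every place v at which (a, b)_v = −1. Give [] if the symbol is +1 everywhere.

[3, 5]

Mod squares: a ≡ -70, b ≡ 1785. Check v ∈ {∞, 2, 3, 5, 7, 11, 17, 19}.
v=∞: -70 < 0 and 1785 > 0  ⇒  (a,b)_∞ = +1.
v=19: a=19^2·(≡17), b=19^4·(≡3) mod 19; (17|19)=+1, (3|19)=-1; (−1)^{2·4·9}·(+1)^4·(-1)^2 = +1.
v=5: a=5^3·(≡4), b=5^5·(≡3) mod 5; (4|5)=+1, (3|5)=-1; (−1)^{3·5·2}·(+1)^5·(-1)^3 = -1.
v=11: a=11^2·(≡2), b=11^2·(≡1) mod 11; (2|11)=-1, (1|11)=+1; (−1)^{2·2·5}·(-1)^2·(+1)^2 = +1.
v=7: a=7^1·(≡1), b=7^3·(≡5) mod 7; (1|7)=+1, (5|7)=-1; (−1)^{1·3·3}·(+1)^3·(-1)^1 = +1.
v=17: a=17^2·(≡8), b=17^1·(≡12) mod 17; (8|17)=+1, (12|17)=-1; (−1)^{2·1·8}·(+1)^1·(-1)^2 = +1.
v=3: a=3^0·(≡2), b=3^-3·(≡1) mod 3; (2|3)=-1, (1|3)=+1; (−1)^{0·-3·1}·(-1)^-3·(+1)^0 = -1.
v=2: v_2(a)=-7, v_2(b)=-8; units ≡ 5, 1 (mod 8); ε·ε+αω+βω = 0·0+-7·0+-8·1 ≡ 0  ⇒  (a,b)_2 = +1.
|Ram(-70, 1785)| = 2, even; anisotropic at {3, 5}.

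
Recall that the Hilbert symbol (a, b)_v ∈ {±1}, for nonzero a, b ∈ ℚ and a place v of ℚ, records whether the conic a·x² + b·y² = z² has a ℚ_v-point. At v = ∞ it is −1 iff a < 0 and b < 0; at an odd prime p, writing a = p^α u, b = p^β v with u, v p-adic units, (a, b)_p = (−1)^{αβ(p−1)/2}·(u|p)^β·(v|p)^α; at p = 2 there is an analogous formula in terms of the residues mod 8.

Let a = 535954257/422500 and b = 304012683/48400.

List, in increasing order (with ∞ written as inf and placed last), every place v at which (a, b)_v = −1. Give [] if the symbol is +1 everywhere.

(a, b) ≡ (713, 1443) mod (ℚ^×)²; places V = {2, 3, 5, 11, 13, 17, 23, 31, 37, ∞}.
(a,b)_5: α=-4, u≡2; β=-2, v≡3 (mod 5); (2|5)=-1, (3|5)=-1; sign (−1)^0·-1^-2·-1^-4 = +1.
(a,b)_11: α=0, u≡3; β=-2, v≡10 (mod 11); (3|11)=+1, (10|11)=-1; sign (−1)^0·+1^-2·-1^0 = +1.
(a,b)_∞: sgn(713)=+, sgn(1443)=+, so +1.
(a,b)_31: α=1, u≡23; β=0, v≡6 (mod 31); (23|31)=-1, (6|31)=-1; sign (−1)^0·-1^0·-1^1 = -1.
(a,b)_37: α=0, u≡10; β=1, v≡20 (mod 37); (10|37)=+1, (20|37)=-1; sign (−1)^0·+1^1·-1^0 = +1.
(a,b)_13: α=-2, u≡5; β=1, v≡8 (mod 13); (5|13)=-1, (8|13)=-1; sign (−1)^0·-1^1·-1^-2 = -1.
(a,b)_17: α=4, u≡9; β=2, v≡4 (mod 17); (9|17)=+1, (4|17)=+1; sign (−1)^0·+1^2·+1^4 = +1.
(a,b)_2: α=-2, β=-4; u≡1, v≡3 (mod 8); ε(u)ε(v)=0·1, αω(v)=-2·1, βω(u)=-4·0; sum ≡ 0  ⇒  +1.
(a,b)_23: α=1, u≡16; β=0, v≡5 (mod 23); (16|23)=+1, (5|23)=-1; sign (−1)^0·+1^0·-1^1 = -1.
(a,b)_3: α=2, u≡2; β=7, v≡1 (mod 3); (2|3)=-1, (1|3)=+1; sign (−1)^0·-1^7·+1^2 = -1.
(713, 1443 / ℚ) ramifies at {3, 13, 23, 31}: a division algebra.

[3, 13, 23, 31]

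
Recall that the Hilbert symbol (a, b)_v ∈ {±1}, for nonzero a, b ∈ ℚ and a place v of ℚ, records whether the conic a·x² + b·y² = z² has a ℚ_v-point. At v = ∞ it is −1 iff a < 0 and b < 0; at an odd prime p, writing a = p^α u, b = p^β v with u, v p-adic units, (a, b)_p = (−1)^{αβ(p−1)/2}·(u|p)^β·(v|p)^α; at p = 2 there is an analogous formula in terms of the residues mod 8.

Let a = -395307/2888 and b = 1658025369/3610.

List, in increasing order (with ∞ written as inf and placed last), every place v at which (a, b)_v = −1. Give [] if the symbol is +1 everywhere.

Mod squares: a ≡ -6, b ≡ 10010. Check v ∈ {∞, 2, 3, 5, 7, 11, 13, 19}.
v=2: v_2(a)=-3, v_2(b)=-1; units ≡ 5, 5 (mod 8); ε·ε+αω+βω = 0·0+-3·1+-1·1 ≡ 0  ⇒  (a,b)_2 = +1.
v=5: a=5^0·(≡1), b=5^-1·(≡2) mod 5; (1|5)=+1, (2|5)=-1; (−1)^{0·-1·2}·(+1)^-1·(-1)^0 = +1.
v=∞: -6 < 0 and 10010 > 0  ⇒  (a,b)_∞ = +1.
v=19: a=19^-2·(≡8), b=19^-2·(≡4) mod 19; (8|19)=-1, (4|19)=+1; (−1)^{-2·-2·9}·(-1)^-2·(+1)^-2 = +1.
v=7: a=7^0·(≡1), b=7^1·(≡2) mod 7; (1|7)=+1, (2|7)=+1; (−1)^{0·1·3}·(+1)^1·(+1)^0 = +1.
v=3: a=3^3·(≡1), b=3^4·(≡2) mod 3; (1|3)=+1, (2|3)=-1; (−1)^{3·4·1}·(+1)^4·(-1)^3 = -1.
v=11: a=11^4·(≡1), b=11^3·(≡2) mod 11; (1|11)=+1, (2|11)=-1; (−1)^{4·3·5}·(+1)^3·(-1)^4 = +1.
v=13: a=13^0·(≡5), b=13^3·(≡3) mod 13; (5|13)=-1, (3|13)=+1; (−1)^{0·3·6}·(-1)^3·(+1)^0 = -1.
Ram(-6, 10010) = {3, 13}; no ℚ_3-point on the conic.

[3, 13]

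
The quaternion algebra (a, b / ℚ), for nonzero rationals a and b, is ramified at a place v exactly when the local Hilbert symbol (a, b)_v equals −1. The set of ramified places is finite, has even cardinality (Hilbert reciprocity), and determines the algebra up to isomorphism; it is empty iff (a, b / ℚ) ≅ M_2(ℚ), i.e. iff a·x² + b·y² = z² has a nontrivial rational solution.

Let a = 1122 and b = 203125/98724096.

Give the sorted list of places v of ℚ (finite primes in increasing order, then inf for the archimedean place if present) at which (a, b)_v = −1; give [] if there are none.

[2, 11]

(a, b) ≡ (1122, 13) mod (ℚ^×)²; places V = {2, 3, 5, 11, 13, 17, 23, ∞}.
(a,b)_17: α=1, u≡15; β=0, v≡2 (mod 17); (15|17)=+1, (2|17)=+1; sign (−1)^0·+1^0·+1^1 = +1.
(a,b)_13: α=0, u≡4; β=1, v≡4 (mod 13); (4|13)=+1, (4|13)=+1; sign (−1)^0·+1^1·+1^0 = +1.
(a,b)_5: α=0, u≡2; β=6, v≡3 (mod 5); (2|5)=-1, (3|5)=-1; sign (−1)^0·-1^6·-1^0 = +1.
(a,b)_2: α=1, β=-8; u≡1, v≡5 (mod 8); ε(u)ε(v)=0·0, αω(v)=1·1, βω(u)=-8·0; sum ≡ 1  ⇒  -1.
(a,b)_3: α=1, u≡2; β=-6, v≡1 (mod 3); (2|3)=-1, (1|3)=+1; sign (−1)^0·-1^-6·+1^1 = +1.
(a,b)_∞: sgn(1122)=+, sgn(13)=+, so +1.
(a,b)_11: α=1, u≡3; β=0, v≡6 (mod 11); (3|11)=+1, (6|11)=-1; sign (−1)^0·+1^0·-1^1 = -1.
(a,b)_23: α=0, u≡18; β=-2, v≡6 (mod 23); (18|23)=+1, (6|23)=+1; sign (−1)^0·+1^-2·+1^0 = +1.
Ram(1122, 13) = {2, 11}; no ℚ_2-point on the conic.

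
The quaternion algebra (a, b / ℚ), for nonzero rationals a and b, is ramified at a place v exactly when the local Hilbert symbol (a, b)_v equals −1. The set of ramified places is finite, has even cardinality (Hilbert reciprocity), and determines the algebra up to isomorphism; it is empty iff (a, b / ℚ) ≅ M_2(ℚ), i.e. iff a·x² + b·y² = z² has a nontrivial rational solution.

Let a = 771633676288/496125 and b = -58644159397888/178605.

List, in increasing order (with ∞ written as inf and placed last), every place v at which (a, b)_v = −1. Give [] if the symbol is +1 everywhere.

(a, b) ≡ (652310, -12393890) mod (ℚ^×)²; places V = {2, 3, 5, 7, 19, 37, 41, 43, ∞}.
(a,b)_3: α=-4, u≡2; β=-6, v≡1 (mod 3); (2|3)=-1, (1|3)=+1; sign (−1)^0·-1^-6·+1^-4 = +1.
(a,b)_37: α=1, u≡29; β=1, v≡28 (mod 37); (29|37)=-1, (28|37)=+1; sign (−1)^0·-1^1·+1^1 = -1.
(a,b)_2: α=15, β=17; u≡3, v≡7 (mod 8); ε(u)ε(v)=1·1, αω(v)=15·0, βω(u)=17·1; sum ≡ 0  ⇒  +1.
(a,b)_19: α=2, u≡3; β=3, v≡11 (mod 19); (3|19)=-1, (11|19)=+1; sign (−1)^0·-1^3·+1^2 = -1.
(a,b)_∞: sgn(652310)=+, sgn(-12393890)=−, so +1.
(a,b)_43: α=1, u≡12; β=1, v≡18 (mod 43); (12|43)=-1, (18|43)=-1; sign (−1)^1·-1^1·-1^1 = -1.
(a,b)_41: α=1, u≡5; β=1, v≡15 (mod 41); (5|41)=+1, (15|41)=-1; sign (−1)^0·+1^1·-1^1 = -1.
(a,b)_7: α=-2, u≡2; β=-2, v≡4 (mod 7); (2|7)=+1, (4|7)=+1; sign (−1)^0·+1^-2·+1^-2 = +1.
(a,b)_5: α=-3, u≡2; β=-1, v≡2 (mod 5); (2|5)=-1, (2|5)=-1; sign (−1)^0·-1^-1·-1^-3 = +1.
|Ram(652310, -12393890)| = 4, even; anisotropic at {19, 37, 41, 43}.

[19, 37, 41, 43]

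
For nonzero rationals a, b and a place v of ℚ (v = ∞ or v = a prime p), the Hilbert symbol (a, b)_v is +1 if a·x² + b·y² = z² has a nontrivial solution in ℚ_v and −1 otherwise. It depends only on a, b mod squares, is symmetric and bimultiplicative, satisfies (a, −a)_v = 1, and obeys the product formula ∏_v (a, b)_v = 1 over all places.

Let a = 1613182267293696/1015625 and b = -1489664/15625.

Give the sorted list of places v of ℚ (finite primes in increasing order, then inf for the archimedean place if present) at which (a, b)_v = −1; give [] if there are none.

(a, b) ≡ (36465, -11) mod (ℚ^×)²; places V = {2, 3, 5, 11, 13, 17, 23, ∞}.
(a,b)_11: α=1, u≡9; β=1, v≡6 (mod 11); (9|11)=+1, (6|11)=-1; sign (−1)^1·+1^1·-1^1 = +1.
(a,b)_∞: sgn(36465)=+, sgn(-11)=−, so +1.
(a,b)_3: α=5, u≡2; β=0, v≡1 (mod 3); (2|3)=-1, (1|3)=+1; sign (−1)^0·-1^0·+1^5 = +1.
(a,b)_5: α=-7, u≡2; β=-6, v≡1 (mod 5); (2|5)=-1, (1|5)=+1; sign (−1)^0·-1^-6·+1^-7 = +1.
(a,b)_23: α=2, u≡15; β=2, v≡16 (mod 23); (15|23)=-1, (16|23)=+1; sign (−1)^0·-1^2·+1^2 = +1.
(a,b)_2: α=26, β=8; u≡1, v≡5 (mod 8); ε(u)ε(v)=0·0, αω(v)=26·1, βω(u)=8·0; sum ≡ 0  ⇒  +1.
(a,b)_17: α=1, u≡6; β=0, v≡6 (mod 17); (6|17)=-1, (6|17)=-1; sign (−1)^0·-1^0·-1^1 = -1.
(a,b)_13: α=-1, u≡1; β=0, v≡7 (mod 13); (1|13)=+1, (7|13)=-1; sign (−1)^0·+1^0·-1^-1 = -1.
Ram(36465, -11) = {13, 17}; no ℚ_13-point on the conic.

[13, 17]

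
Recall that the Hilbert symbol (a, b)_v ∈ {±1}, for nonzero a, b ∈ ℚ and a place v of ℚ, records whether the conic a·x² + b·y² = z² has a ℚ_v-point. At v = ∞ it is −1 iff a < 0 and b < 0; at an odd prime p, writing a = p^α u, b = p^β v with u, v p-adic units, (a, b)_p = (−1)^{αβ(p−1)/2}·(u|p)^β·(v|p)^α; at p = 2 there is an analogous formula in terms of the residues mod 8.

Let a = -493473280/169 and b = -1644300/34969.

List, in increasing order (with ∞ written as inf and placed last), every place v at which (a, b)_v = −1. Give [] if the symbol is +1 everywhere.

Mod squares: a ≡ -6670, b ≡ -203. Check v ∈ {∞, 2, 3, 5, 7, 11, 13, 17, 23, 29}.
v=5: a=5^1·(≡1), b=5^2·(≡2) mod 5; (1|5)=+1, (2|5)=-1; (−1)^{1·2·2}·(+1)^2·(-1)^1 = -1.
v=11: a=11^0·(≡2), b=11^-2·(≡8) mod 11; (2|11)=-1, (8|11)=-1; (−1)^{0·-2·5}·(-1)^-2·(-1)^0 = +1.
v=17: a=17^2·(≡6), b=17^-2·(≡4) mod 17; (6|17)=-1, (4|17)=+1; (−1)^{2·-2·8}·(-1)^-2·(+1)^2 = +1.
v=7: a=7^0·(≡1), b=7^1·(≡5) mod 7; (1|7)=+1, (5|7)=-1; (−1)^{0·1·3}·(+1)^1·(-1)^0 = +1.
v=13: a=13^-2·(≡12), b=13^0·(≡8) mod 13; (12|13)=+1, (8|13)=-1; (−1)^{-2·0·6}·(+1)^0·(-1)^-2 = +1.
v=3: a=3^0·(≡2), b=3^4·(≡1) mod 3; (2|3)=-1, (1|3)=+1; (−1)^{0·4·1}·(-1)^4·(+1)^0 = +1.
v=2: v_2(a)=9, v_2(b)=2; units ≡ 1, 5 (mod 8); ε·ε+αω+βω = 0·0+9·1+2·0 ≡ 1  ⇒  (a,b)_2 = -1.
v=23: a=23^1·(≡18), b=23^0·(≡12) mod 23; (18|23)=+1, (12|23)=+1; (−1)^{1·0·11}·(+1)^0·(+1)^1 = +1.
v=29: a=29^1·(≡27), b=29^1·(≡1) mod 29; (27|29)=-1, (1|29)=+1; (−1)^{1·1·14}·(-1)^1·(+1)^1 = -1.
v=∞: -6670 < 0 and -203 < 0  ⇒  (a,b)_∞ = -1.
(-6670, -203 / ℚ) ramifies at {2, 5, 29, ∞}: a division algebra.

[2, 5, 29, inf]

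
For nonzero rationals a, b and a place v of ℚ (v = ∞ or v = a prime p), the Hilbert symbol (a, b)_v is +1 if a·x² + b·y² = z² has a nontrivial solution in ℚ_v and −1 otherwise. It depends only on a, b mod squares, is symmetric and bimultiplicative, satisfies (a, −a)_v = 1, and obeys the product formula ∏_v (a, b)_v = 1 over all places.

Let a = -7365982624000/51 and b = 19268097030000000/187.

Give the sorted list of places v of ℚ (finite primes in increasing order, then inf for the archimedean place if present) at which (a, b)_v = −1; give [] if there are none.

[2, 13]

Mod squares: a ≡ -19635, b ≡ 461890. Check v ∈ {∞, 2, 3, 5, 7, 11, 13, 17, 19}.
v=∞: -19635 < 0 and 461890 > 0  ⇒  (a,b)_∞ = +1.
v=13: a=13^2·(≡2), b=13^1·(≡9) mod 13; (2|13)=-1, (9|13)=+1; (−1)^{2·1·6}·(-1)^1·(+1)^2 = -1.
v=11: a=11^1·(≡7), b=11^-1·(≡1) mod 11; (7|11)=-1, (1|11)=+1; (−1)^{1·-1·5}·(-1)^-1·(+1)^1 = +1.
v=3: a=3^-1·(≡1), b=3^2·(≡1) mod 3; (1|3)=+1, (1|3)=+1; (−1)^{-1·2·1}·(+1)^2·(+1)^-1 = +1.
v=7: a=7^3·(≡4), b=7^4·(≡4) mod 7; (4|7)=+1, (4|7)=+1; (−1)^{3·4·3}·(+1)^4·(+1)^3 = +1.
v=2: v_2(a)=8, v_2(b)=7; units ≡ 5, 1 (mod 8); ε·ε+αω+βω = 0·0+8·0+7·1 ≡ 1  ⇒  (a,b)_2 = -1.
v=17: a=17^-1·(≡9), b=17^-1·(≡8) mod 17; (9|17)=+1, (8|17)=+1; (−1)^{-1·-1·8}·(+1)^-1·(+1)^-1 = +1.
v=19: a=19^2·(≡17), b=19^3·(≡9) mod 19; (17|19)=+1, (9|19)=+1; (−1)^{2·3·9}·(+1)^3·(+1)^2 = +1.
v=5: a=5^3·(≡3), b=5^7·(≡2) mod 5; (3|5)=-1, (2|5)=-1; (−1)^{3·7·2}·(-1)^7·(-1)^3 = +1.
|Ram(-19635, 461890)| = 2, even; anisotropic at {2, 13}.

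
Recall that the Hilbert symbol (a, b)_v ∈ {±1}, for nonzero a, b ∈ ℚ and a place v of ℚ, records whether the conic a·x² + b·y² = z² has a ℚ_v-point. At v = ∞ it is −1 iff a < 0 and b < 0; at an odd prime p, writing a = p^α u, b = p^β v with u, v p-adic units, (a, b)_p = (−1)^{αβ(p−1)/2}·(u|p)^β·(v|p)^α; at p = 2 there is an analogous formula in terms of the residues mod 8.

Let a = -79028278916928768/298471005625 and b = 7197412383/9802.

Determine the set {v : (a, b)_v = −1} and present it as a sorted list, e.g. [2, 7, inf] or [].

(a, b) ≡ (-37, 109446) mod (ℚ^×)²; places V = {2, 3, 5, 7, 13, 17, 29, 31, 37, 41, ∞}.
(a,b)_17: α=2, u≡14; β=1, v≡7 (mod 17); (14|17)=-1, (7|17)=-1; sign (−1)^0·-1^1·-1^2 = -1.
(a,b)_7: α=2, u≡5; β=2, v≡2 (mod 7); (5|7)=-1, (2|7)=+1; sign (−1)^0·-1^2·+1^2 = +1.
(a,b)_3: α=6, u≡2; β=5, v≡2 (mod 3); (2|3)=-1, (2|3)=-1; sign (−1)^0·-1^5·-1^6 = -1.
(a,b)_2: α=8, β=-1; u≡3, v≡3 (mod 8); ε(u)ε(v)=1·1, αω(v)=8·1, βω(u)=-1·1; sum ≡ 0  ⇒  +1.
(a,b)_31: α=2, u≡4; β=2, v≡20 (mod 31); (4|31)=+1, (20|31)=+1; sign (−1)^0·+1^2·+1^2 = +1.
(a,b)_5: α=-4, u≡3; β=0, v≡4 (mod 5); (3|5)=-1, (4|5)=+1; sign (−1)^0·-1^0·+1^-4 = +1.
(a,b)_13: α=-2, u≡5; β=-2, v≡3 (mod 13); (5|13)=-1, (3|13)=+1; sign (−1)^0·-1^-2·+1^-2 = +1.
(a,b)_∞: sgn(-37)=−, sgn(109446)=+, so +1.
(a,b)_29: α=2, u≡15; β=-1, v≡9 (mod 29); (15|29)=-1, (9|29)=+1; sign (−1)^0·-1^-1·+1^2 = -1.
(a,b)_37: α=1, u≡36; β=1, v≡22 (mod 37); (36|37)=+1, (22|37)=-1; sign (−1)^0·+1^1·-1^1 = -1.
(a,b)_41: α=-4, u≡21; β=0, v≡34 (mod 41); (21|41)=+1, (34|41)=-1; sign (−1)^0·+1^0·-1^-4 = +1.
(-37, 109446 / ℚ) ramifies at {3, 17, 29, 37}: a division algebra.

[3, 17, 29, 37]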